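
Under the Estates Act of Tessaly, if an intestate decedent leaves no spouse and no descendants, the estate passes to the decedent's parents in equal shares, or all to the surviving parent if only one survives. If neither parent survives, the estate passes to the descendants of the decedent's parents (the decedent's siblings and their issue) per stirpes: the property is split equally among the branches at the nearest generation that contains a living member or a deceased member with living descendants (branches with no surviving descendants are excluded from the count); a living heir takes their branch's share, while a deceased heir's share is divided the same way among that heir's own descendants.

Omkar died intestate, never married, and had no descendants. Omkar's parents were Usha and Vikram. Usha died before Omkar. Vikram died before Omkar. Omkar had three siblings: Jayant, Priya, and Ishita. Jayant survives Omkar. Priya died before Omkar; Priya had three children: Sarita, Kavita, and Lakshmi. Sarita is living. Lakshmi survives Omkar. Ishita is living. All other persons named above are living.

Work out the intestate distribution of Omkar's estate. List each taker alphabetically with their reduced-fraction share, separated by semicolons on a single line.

Ishita 1/3; Jayant 1/3; Kavita 1/9; Lakshmi 1/9; Sarita 1/9

Neither parent survives and there are no descendants, so the estate passes to Omkar's siblings and their issue per stirpes.
The estate is divided into 3 equal shares of 1/3 among Jayant, Priya, Ishita.
Jayant is living and takes 1/3.
Priya predeceased; the 1/3 allotted to Priya's branch passes to Priya's issue by representation.
The 1/3 is divided into 3 equal shares of 1/9 among Sarita, Kavita, Lakshmi.
Sarita is living and takes 1/9.
Kavita is living and takes 1/9.
Lakshmi is living and takes 1/9.
Ishita is living and takes 1/3.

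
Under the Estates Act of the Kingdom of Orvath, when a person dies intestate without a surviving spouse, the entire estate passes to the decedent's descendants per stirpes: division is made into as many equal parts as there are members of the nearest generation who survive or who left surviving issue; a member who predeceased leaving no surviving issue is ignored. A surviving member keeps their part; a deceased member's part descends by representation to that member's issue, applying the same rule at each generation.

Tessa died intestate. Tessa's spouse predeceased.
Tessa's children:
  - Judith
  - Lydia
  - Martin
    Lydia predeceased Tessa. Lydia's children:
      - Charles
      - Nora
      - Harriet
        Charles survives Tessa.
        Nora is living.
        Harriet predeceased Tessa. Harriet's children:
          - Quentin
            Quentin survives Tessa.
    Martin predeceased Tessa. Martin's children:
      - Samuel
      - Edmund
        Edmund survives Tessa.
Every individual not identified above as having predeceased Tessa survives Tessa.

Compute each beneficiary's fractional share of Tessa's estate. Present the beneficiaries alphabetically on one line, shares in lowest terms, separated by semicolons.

Charles 1/9; Edmund 1/6; Judith 1/3; Nora 1/9; Quentin 1/9; Samuel 1/6

There is no surviving spouse, so the entire estate passes to Tessa's descendants per stirpes.
The estate is divided into 3 equal shares of 1/3 among Judith, Lydia, Martin.
Judith is living and takes 1/3.
Lydia predeceased; the 1/3 allotted to Lydia's branch passes to Lydia's issue by representation.
The 1/3 is divided into 3 equal shares of 1/9 among Charles, Nora, Harriet.
Charles is living and takes 1/9.
Nora is living and takes 1/9.
Harriet predeceased; the 1/9 allotted to Harriet's branch passes to Harriet's issue by representation.
Quentin is the sole taker at this level and receives the full 1/9.
Martin predeceased; the 1/3 allotted to Martin's branch passes to Martin's issue by representation.
The 1/3 is divided into 2 equal shares of 1/6 among Samuel, Edmund.
Samuel is living and takes 1/6.
Edmund is living and takes 1/6.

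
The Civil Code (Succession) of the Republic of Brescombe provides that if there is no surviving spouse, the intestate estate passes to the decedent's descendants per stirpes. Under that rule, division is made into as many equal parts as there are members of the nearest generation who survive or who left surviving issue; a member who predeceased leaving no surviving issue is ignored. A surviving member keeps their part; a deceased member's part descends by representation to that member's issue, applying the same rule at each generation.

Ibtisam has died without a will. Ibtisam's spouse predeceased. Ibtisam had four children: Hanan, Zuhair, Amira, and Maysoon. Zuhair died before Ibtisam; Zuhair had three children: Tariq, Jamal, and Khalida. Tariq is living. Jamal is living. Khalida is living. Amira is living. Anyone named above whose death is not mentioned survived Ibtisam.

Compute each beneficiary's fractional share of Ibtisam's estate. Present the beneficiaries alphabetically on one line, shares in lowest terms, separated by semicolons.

There is no surviving spouse, so the entire estate passes to Ibtisam's descendants per stirpes.
The estate is divided into 4 equal shares of 1/4 among Hanan, Zuhair, Amira, Maysoon.
Hanan is living and takes 1/4.
Zuhair predeceased; the 1/4 allotted to Zuhair's branch passes to Zuhair's issue by representation.
The 1/4 is divided into 3 equal shares of 1/12 among Tariq, Jamal, Khalida.
Tariq is living and takes 1/12.
Jamal is living and takes 1/12.
Khalida is living and takes 1/12.
Amira is living and takes 1/4.
Maysoon is living and takes 1/4.

Amira 1/4; Hanan 1/4; Jamal 1/12; Khalida 1/12; Maysoon 1/4; Tariq 1/12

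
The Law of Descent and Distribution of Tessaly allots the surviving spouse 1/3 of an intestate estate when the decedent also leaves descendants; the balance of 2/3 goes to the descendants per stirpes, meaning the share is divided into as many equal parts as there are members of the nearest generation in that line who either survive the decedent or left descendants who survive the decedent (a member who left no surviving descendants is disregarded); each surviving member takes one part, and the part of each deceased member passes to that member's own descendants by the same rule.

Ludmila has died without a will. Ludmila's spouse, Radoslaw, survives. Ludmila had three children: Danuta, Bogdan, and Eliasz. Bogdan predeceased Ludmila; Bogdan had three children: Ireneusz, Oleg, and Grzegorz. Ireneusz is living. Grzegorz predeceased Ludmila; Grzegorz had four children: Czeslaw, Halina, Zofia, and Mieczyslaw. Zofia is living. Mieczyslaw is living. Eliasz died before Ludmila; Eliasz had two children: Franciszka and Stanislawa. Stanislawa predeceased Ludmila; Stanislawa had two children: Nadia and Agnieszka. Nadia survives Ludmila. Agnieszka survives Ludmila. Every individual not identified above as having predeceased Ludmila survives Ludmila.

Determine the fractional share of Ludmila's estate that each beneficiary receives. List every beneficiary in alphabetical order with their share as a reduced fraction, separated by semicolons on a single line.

Agnieszka 1/18; Czeslaw 1/54; Danuta 2/9; Franciszka 1/9; Halina 1/54; Ireneusz 2/27; Mieczyslaw 1/54; Nadia 1/18; Oleg 2/27; Radoslaw 1/3; Zofia 1/54

Radoslaw, as surviving spouse, takes 1/3.
The remaining 2/3 passes to Ludmila's descendants per stirpes.
The 2/3 is divided into 3 equal shares of 2/9 among Danuta, Bogdan, Eliasz.
Danuta is living and takes 2/9.
Bogdan predeceased; the 2/9 allotted to Bogdan's branch passes to Bogdan's issue by representation.
The 2/9 is divided into 3 equal shares of 2/27 among Ireneusz, Oleg, Grzegorz.
Ireneusz is living and takes 2/27.
Oleg is living and takes 2/27.
Grzegorz predeceased; the 2/27 allotted to Grzegorz's branch passes to Grzegorz's issue by representation.
The 2/27 is divided into 4 equal shares of 1/54 among Czeslaw, Halina, Zofia, Mieczyslaw.
Czeslaw is living and takes 1/54.
Halina is living and takes 1/54.
Zofia is living and takes 1/54.
Mieczyslaw is living and takes 1/54.
Eliasz predeceased; the 2/9 allotted to Eliasz's branch passes to Eliasz's issue by representation.
The 2/9 is divided into 2 equal shares of 1/9 among Franciszka, Stanislawa.
Franciszka is living and takes 1/9.
Stanislawa predeceased; the 1/9 allotted to Stanislawa's branch passes to Stanislawa's issue by representation.
The 1/9 is divided into 2 equal shares of 1/18 among Nadia, Agnieszka.
Nadia is living and takes 1/18.
Agnieszka is living and takes 1/18.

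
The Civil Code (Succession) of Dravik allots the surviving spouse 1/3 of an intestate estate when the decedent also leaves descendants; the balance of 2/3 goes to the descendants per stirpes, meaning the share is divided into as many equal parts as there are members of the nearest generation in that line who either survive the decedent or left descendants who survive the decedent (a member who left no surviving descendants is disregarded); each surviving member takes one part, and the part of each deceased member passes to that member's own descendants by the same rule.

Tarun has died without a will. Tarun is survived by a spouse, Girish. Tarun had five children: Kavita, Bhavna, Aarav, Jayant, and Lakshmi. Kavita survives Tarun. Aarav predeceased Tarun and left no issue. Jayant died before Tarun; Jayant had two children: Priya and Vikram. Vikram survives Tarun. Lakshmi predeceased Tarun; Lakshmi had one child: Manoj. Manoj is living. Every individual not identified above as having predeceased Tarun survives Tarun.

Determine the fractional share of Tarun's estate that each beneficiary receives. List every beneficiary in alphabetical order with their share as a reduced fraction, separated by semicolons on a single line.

Bhavna 1/6; Girish 1/3; Kavita 1/6; Manoj 1/6; Priya 1/12; Vikram 1/12

Girish, as surviving spouse, takes 1/3.
The remaining 2/3 passes to Tarun's descendants per stirpes.
Aarav left no surviving issue, so that branch lapses and is disregarded.
The 2/3 is divided into 4 equal shares of 1/6 among Kavita, Bhavna, Jayant, Lakshmi.
Kavita is living and takes 1/6.
Bhavna is living and takes 1/6.
Jayant predeceased; the 1/6 allotted to Jayant's branch passes to Jayant's issue by representation.
The 1/6 is divided into 2 equal shares of 1/12 among Priya, Vikram.
Priya is living and takes 1/12.
Vikram is living and takes 1/12.
Lakshmi predeceased; the 1/6 allotted to Lakshmi's branch passes to Lakshmi's issue by representation.
Manoj is the sole taker at this level and receives the full 1/6.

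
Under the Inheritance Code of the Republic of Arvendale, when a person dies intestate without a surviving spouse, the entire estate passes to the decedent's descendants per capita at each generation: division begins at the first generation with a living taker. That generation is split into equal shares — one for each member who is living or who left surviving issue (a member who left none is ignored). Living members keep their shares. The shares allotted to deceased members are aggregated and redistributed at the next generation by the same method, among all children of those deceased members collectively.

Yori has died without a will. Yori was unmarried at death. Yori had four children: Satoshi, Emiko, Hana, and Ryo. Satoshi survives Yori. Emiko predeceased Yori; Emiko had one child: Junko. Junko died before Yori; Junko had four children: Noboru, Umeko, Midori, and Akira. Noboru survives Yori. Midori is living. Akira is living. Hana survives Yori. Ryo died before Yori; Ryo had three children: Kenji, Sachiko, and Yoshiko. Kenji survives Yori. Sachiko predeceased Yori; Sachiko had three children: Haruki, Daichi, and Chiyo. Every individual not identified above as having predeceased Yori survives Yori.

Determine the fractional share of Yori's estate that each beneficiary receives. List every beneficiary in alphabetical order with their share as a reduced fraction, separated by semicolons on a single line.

Akira 1/28; Chiyo 1/28; Daichi 1/28; Hana 1/4; Haruki 1/28; Kenji 1/8; Midori 1/28; Noboru 1/28; Satoshi 1/4; Umeko 1/28; Yoshiko 1/8

There is no surviving spouse, so the entire estate passes to Yori's descendants per capita at each generation.
At generation 1 (Satoshi, Emiko, Hana, Ryo) there are 4 shares of (1)/4 = 1/4 each.
Living: Satoshi and Hana — each takes 1/4.
Deceased: Emiko and Ryo. Their combined 1/2 is pooled and carried to generation 2.
At generation 2 (Junko, Kenji, Sachiko, Yoshiko) there are 4 shares of (1/2)/4 = 1/8 each.
Living: Kenji and Yoshiko — each takes 1/8.
Deceased: Junko and Sachiko. Their combined 1/4 is pooled and carried to generation 3.
At generation 3 (Noboru, Umeko, Midori, Akira, Haruki, Daichi, Chiyo) there are 7 shares of (1/4)/7 = 1/28 each.
Living: Noboru, Umeko, Midori, Akira, Haruki, Daichi, and Chiyo — each takes 1/28.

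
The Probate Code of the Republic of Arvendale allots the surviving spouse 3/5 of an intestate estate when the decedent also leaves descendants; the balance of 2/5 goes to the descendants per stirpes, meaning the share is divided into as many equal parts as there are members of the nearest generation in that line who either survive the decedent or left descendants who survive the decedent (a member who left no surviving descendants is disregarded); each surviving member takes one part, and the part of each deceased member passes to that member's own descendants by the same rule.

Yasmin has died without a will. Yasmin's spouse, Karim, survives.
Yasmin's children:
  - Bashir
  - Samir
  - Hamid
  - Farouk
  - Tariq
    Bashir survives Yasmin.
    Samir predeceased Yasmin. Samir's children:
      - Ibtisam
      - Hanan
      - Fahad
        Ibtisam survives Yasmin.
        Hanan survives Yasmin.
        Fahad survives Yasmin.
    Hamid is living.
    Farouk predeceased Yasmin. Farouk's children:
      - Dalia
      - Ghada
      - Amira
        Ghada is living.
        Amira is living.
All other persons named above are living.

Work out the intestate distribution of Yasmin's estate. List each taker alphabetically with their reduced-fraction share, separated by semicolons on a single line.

Amira 2/75; Bashir 2/25; Dalia 2/75; Fahad 2/75; Ghada 2/75; Hamid 2/25; Hanan 2/75; Ibtisam 2/75; Karim 3/5; Tariq 2/25

Karim, as surviving spouse, takes 3/5.
The remaining 2/5 passes to Yasmin's descendants per stirpes.
The 2/5 is divided into 5 equal shares of 2/25 among Bashir, Samir, Hamid, Farouk, Tariq.
Bashir is living and takes 2/25.
Samir predeceased; the 2/25 allotted to Samir's branch passes to Samir's issue by representation.
The 2/25 is divided into 3 equal shares of 2/75 among Ibtisam, Hanan, Fahad.
Ibtisam is living and takes 2/75.
Hanan is living and takes 2/75.
Fahad is living and takes 2/75.
Hamid is living and takes 2/25.
Farouk predeceased; the 2/25 allotted to Farouk's branch passes to Farouk's issue by representation.
The 2/25 is divided into 3 equal shares of 2/75 among Dalia, Ghada, Amira.
Dalia is living and takes 2/75.
Ghada is living and takes 2/75.
Amira is living and takes 2/75.
Tariq is living and takes 2/25.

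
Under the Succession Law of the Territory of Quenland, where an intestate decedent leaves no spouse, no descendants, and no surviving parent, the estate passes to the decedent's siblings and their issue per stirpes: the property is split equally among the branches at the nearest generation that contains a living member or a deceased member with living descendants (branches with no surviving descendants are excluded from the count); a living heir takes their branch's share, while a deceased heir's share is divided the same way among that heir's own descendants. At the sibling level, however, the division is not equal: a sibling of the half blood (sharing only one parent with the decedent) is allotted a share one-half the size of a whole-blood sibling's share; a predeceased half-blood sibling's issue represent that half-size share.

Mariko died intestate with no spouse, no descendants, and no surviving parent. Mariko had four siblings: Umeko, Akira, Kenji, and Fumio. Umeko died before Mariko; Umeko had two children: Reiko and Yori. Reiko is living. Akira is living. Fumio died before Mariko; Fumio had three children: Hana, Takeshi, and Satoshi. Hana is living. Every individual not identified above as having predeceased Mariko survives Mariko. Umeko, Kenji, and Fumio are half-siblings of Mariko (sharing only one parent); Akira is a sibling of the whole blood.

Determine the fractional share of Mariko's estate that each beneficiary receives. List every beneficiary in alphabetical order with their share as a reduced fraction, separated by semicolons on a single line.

Akira 2/5; Hana 1/15; Kenji 1/5; Reiko 1/10; Satoshi 1/15; Takeshi 1/15; Yori 1/10

No spouse, descendants, or parent survives, so the estate passes to Mariko's siblings per stirpes.
Half-blood siblings count for one-half the weight of whole-blood siblings at the initial division.
Dividing 1 in proportion to weights (total weight 5/2): Umeko (weight 1/2) → 1/5; Akira (weight 1) → 2/5; Kenji (weight 1/2) → 1/5; Fumio (weight 1/2) → 1/5.
Umeko predeceased; the 1/5 allotted to Umeko's branch passes to Umeko's issue by representation.
The 1/5 is divided into 2 equal shares of 1/10 among Reiko, Yori.
Reiko is living and takes 1/10.
Yori is living and takes 1/10.
Akira is living and takes 2/5.
Kenji is living and takes 1/5.
Fumio predeceased; the 1/5 allotted to Fumio's branch passes to Fumio's issue by representation.
The 1/5 is divided into 3 equal shares of 1/15 among Hana, Takeshi, Satoshi.
Hana is living and takes 1/15.
Takeshi is living and takes 1/15.
Satoshi is living and takes 1/15.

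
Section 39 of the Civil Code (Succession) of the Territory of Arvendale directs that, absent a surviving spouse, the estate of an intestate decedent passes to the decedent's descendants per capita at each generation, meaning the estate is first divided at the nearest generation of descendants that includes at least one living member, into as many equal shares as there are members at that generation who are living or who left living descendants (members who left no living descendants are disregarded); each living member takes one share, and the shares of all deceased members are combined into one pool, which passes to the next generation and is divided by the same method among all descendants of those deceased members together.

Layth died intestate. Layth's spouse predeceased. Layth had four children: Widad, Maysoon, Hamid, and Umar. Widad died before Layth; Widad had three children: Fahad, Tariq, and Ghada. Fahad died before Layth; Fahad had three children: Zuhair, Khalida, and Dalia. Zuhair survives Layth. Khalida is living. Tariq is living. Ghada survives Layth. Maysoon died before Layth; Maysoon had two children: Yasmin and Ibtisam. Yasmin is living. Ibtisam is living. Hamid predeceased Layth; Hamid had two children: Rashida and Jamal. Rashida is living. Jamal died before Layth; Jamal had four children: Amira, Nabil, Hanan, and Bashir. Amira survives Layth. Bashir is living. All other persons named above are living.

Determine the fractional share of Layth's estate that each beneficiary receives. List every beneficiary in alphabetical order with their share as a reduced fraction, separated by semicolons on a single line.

Amira 3/98; Bashir 3/98; Dalia 3/98; Ghada 3/28; Hanan 3/98; Ibtisam 3/28; Khalida 3/98; Nabil 3/98; Rashida 3/28; Tariq 3/28; Umar 1/4; Yasmin 3/28; Zuhair 3/98

There is no surviving spouse, so the entire estate passes to Layth's descendants per capita at each generation.
At generation 1 (Widad, Maysoon, Hamid, Umar) there are 4 shares of (1)/4 = 1/4 each.
Living: Umar — each takes 1/4.
Deceased: Widad, Maysoon, and Hamid. Their combined 3/4 is pooled and carried to generation 2.
At generation 2 (Fahad, Tariq, Ghada, Yasmin, Ibtisam, Rashida, Jamal) there are 7 shares of (3/4)/7 = 3/28 each.
Living: Tariq, Ghada, Yasmin, Ibtisam, and Rashida — each takes 3/28.
Deceased: Fahad and Jamal. Their combined 3/14 is pooled and carried to generation 3.
At generation 3 (Zuhair, Khalida, Dalia, Amira, Nabil, Hanan, Bashir) there are 7 shares of (3/14)/7 = 3/98 each.
Living: Zuhair, Khalida, Dalia, Amira, Nabil, Hanan, and Bashir — each takes 3/98.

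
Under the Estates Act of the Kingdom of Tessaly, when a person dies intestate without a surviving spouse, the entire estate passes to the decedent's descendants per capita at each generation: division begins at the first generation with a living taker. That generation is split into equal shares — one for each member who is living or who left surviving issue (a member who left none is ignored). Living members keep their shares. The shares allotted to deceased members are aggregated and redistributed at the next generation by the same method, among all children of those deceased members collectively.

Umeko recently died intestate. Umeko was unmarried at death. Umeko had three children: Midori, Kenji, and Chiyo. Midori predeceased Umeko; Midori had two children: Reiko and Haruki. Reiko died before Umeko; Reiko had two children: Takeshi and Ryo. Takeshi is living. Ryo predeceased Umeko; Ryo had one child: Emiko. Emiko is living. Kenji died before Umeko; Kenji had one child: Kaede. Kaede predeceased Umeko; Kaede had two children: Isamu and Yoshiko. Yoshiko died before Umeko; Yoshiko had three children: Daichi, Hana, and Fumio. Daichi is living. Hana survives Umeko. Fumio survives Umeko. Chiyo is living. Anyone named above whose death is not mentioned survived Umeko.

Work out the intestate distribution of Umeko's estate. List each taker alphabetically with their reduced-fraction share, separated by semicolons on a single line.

Chiyo 1/3; Daichi 1/18; Emiko 1/18; Fumio 1/18; Hana 1/18; Haruki 2/9; Isamu 1/9; Takeshi 1/9

There is no surviving spouse, so the entire estate passes to Umeko's descendants per capita at each generation.
At generation 1 (Midori, Kenji, Chiyo) there are 3 shares of (1)/3 = 1/3 each.
Living: Chiyo — each takes 1/3.
Deceased: Midori and Kenji. Their combined 2/3 is pooled and carried to generation 2.
At generation 2 (Reiko, Haruki, Kaede) there are 3 shares of (2/3)/3 = 2/9 each.
Living: Haruki — each takes 2/9.
Deceased: Reiko and Kaede. Their combined 4/9 is pooled and carried to generation 3.
At generation 3 (Takeshi, Ryo, Isamu, Yoshiko) there are 4 shares of (4/9)/4 = 1/9 each.
Living: Takeshi and Isamu — each takes 1/9.
Deceased: Ryo and Yoshiko. Their combined 2/9 is pooled and carried to generation 4.
At generation 4 (Emiko, Daichi, Hana, Fumio) there are 4 shares of (2/9)/4 = 1/18 each.
Living: Emiko, Daichi, Hana, and Fumio — each takes 1/18.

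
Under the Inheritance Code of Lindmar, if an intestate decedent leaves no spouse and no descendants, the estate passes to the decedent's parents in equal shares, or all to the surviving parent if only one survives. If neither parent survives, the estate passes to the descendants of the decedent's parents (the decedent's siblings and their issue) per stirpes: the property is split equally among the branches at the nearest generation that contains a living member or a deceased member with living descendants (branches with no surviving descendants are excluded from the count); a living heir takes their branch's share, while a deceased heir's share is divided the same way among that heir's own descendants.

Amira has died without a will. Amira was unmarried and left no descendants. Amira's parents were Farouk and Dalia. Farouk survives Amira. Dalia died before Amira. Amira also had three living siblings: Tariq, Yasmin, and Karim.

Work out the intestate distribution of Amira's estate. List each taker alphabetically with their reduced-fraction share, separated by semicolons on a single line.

Only one parent, Farouk, survives, so Farouk takes the entire estate. The siblings take nothing because a surviving parent has priority.

Farouk 1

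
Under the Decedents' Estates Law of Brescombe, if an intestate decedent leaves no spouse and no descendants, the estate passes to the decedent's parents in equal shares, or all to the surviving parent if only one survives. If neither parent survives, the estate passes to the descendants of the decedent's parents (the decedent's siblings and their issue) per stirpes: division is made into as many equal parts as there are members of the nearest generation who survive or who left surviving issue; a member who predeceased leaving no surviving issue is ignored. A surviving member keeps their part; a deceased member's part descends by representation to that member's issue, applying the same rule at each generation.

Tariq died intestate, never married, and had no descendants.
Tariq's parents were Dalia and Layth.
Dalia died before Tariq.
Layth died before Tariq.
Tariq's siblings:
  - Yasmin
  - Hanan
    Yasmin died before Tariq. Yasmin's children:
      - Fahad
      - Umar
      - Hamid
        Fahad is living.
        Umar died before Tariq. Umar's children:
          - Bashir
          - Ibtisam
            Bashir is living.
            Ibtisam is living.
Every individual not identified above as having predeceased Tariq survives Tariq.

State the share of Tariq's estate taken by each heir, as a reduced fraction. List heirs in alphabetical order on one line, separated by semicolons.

Bashir 1/12; Fahad 1/6; Hamid 1/6; Hanan 1/2; Ibtisam 1/12

Neither parent survives and there are no descendants, so the estate passes to Tariq's siblings and their issue per stirpes.
The estate is divided into 2 equal shares of 1/2 among Yasmin, Hanan.
Yasmin predeceased; the 1/2 allotted to Yasmin's branch passes to Yasmin's issue by representation.
The 1/2 is divided into 3 equal shares of 1/6 among Fahad, Umar, Hamid.
Fahad is living and takes 1/6.
Umar predeceased; the 1/6 allotted to Umar's branch passes to Umar's issue by representation.
The 1/6 is divided into 2 equal shares of 1/12 among Bashir, Ibtisam.
Bashir is living and takes 1/12.
Ibtisam is living and takes 1/12.
Hamid is living and takes 1/6.
Hanan is living and takes 1/2.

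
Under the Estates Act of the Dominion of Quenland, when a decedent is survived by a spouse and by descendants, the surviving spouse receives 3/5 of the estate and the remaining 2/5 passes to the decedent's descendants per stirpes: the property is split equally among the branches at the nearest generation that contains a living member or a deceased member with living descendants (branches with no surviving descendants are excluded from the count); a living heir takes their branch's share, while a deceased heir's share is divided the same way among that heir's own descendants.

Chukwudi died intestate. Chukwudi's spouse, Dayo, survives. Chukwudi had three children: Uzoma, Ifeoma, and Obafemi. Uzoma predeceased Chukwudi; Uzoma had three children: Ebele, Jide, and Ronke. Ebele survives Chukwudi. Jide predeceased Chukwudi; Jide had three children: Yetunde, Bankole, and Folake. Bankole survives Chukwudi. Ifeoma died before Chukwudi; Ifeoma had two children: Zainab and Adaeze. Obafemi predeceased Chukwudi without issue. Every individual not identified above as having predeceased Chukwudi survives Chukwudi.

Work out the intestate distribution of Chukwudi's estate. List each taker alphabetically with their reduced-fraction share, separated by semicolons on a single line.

Adaeze 1/10; Bankole 1/45; Dayo 3/5; Ebele 1/15; Folake 1/45; Ronke 1/15; Yetunde 1/45; Zainab 1/10

Dayo, as surviving spouse, takes 3/5.
The remaining 2/5 passes to Chukwudi's descendants per stirpes.
Obafemi left no surviving issue, so that branch lapses and is disregarded.
The 2/5 is divided into 2 equal shares of 1/5 among Uzoma, Ifeoma.
Uzoma predeceased; the 1/5 allotted to Uzoma's branch passes to Uzoma's issue by representation.
The 1/5 is divided into 3 equal shares of 1/15 among Ebele, Jide, Ronke.
Ebele is living and takes 1/15.
Jide predeceased; the 1/15 allotted to Jide's branch passes to Jide's issue by representation.
The 1/15 is divided into 3 equal shares of 1/45 among Yetunde, Bankole, Folake.
Yetunde is living and takes 1/45.
Bankole is living and takes 1/45.
Folake is living and takes 1/45.
Ronke is living and takes 1/15.
Ifeoma predeceased; the 1/5 allotted to Ifeoma's branch passes to Ifeoma's issue by representation.
The 1/5 is divided into 2 equal shares of 1/10 among Zainab, Adaeze.
Zainab is living and takes 1/10.
Adaeze is living and takes 1/10.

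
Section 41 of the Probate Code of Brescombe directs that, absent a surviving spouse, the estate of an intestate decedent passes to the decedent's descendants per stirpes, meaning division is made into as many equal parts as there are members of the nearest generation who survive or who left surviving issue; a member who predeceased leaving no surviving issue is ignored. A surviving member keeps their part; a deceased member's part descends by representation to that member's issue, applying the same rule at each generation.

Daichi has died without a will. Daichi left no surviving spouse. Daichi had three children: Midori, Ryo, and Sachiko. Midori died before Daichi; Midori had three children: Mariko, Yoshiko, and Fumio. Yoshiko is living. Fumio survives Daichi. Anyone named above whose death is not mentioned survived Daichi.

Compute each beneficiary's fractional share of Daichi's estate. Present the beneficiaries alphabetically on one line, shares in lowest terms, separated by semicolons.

There is no surviving spouse, so the entire estate passes to Daichi's descendants per stirpes.
The estate is divided into 3 equal shares of 1/3 among Midori, Ryo, Sachiko.
Midori predeceased; the 1/3 allotted to Midori's branch passes to Midori's issue by representation.
The 1/3 is divided into 3 equal shares of 1/9 among Mariko, Yoshiko, Fumio.
Mariko is living and takes 1/9.
Yoshiko is living and takes 1/9.
Fumio is living and takes 1/9.
Ryo is living and takes 1/3.
Sachiko is living and takes 1/3.

Fumio 1/9; Mariko 1/9; Ryo 1/3; Sachiko 1/3; Yoshiko 1/9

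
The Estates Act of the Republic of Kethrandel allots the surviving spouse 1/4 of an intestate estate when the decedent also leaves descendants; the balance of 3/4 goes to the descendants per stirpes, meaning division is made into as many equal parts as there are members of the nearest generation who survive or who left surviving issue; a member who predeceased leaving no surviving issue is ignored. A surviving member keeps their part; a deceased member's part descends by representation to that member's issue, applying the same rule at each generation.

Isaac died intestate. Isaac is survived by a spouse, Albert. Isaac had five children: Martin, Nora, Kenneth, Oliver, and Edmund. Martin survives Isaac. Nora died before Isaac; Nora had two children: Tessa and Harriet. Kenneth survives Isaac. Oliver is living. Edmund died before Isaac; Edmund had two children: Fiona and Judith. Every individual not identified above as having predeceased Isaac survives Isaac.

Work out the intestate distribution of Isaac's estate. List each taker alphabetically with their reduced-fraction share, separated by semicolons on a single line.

Albert, as surviving spouse, takes 1/4.
The remaining 3/4 passes to Isaac's descendants per stirpes.
The 3/4 is divided into 5 equal shares of 3/20 among Martin, Nora, Kenneth, Oliver, Edmund.
Martin is living and takes 3/20.
Nora predeceased; the 3/20 allotted to Nora's branch passes to Nora's issue by representation.
The 3/20 is divided into 2 equal shares of 3/40 among Tessa, Harriet.
Tessa is living and takes 3/40.
Harriet is living and takes 3/40.
Kenneth is living and takes 3/20.
Oliver is living and takes 3/20.
Edmund predeceased; the 3/20 allotted to Edmund's branch passes to Edmund's issue by representation.
The 3/20 is divided into 2 equal shares of 3/40 among Fiona, Judith.
Fiona is living and takes 3/40.
Judith is living and takes 3/40.

Albert 1/4; Fiona 3/40; Harriet 3/40; Judith 3/40; Kenneth 3/20; Martin 3/20; Oliver 3/20; Tessa 3/40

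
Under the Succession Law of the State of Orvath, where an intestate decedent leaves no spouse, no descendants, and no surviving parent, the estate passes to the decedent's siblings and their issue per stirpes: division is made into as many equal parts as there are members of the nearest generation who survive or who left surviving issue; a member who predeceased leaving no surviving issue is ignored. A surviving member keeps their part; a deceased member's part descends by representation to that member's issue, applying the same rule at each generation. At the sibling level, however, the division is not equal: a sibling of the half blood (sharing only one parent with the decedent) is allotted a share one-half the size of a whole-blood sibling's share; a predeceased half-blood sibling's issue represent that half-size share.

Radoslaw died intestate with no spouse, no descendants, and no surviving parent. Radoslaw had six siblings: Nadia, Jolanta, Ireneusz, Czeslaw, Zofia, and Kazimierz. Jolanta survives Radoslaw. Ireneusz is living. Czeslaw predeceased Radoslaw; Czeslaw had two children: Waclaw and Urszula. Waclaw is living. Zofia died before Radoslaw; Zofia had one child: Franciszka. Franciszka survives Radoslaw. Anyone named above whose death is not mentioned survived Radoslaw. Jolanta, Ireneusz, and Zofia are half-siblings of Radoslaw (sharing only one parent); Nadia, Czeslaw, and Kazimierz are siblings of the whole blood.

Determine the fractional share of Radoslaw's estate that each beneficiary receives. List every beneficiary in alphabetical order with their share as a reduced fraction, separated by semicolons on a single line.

Franciszka 1/9; Ireneusz 1/9; Jolanta 1/9; Kazimierz 2/9; Nadia 2/9; Urszula 1/9; Waclaw 1/9

No spouse, descendants, or parent survives, so the estate passes to Radoslaw's siblings per stirpes.
Half-blood siblings count for one-half the weight of whole-blood siblings at the initial division.
Dividing 1 in proportion to weights (total weight 9/2): Nadia (weight 1) → 2/9; Jolanta (weight 1/2) → 1/9; Ireneusz (weight 1/2) → 1/9; Czeslaw (weight 1) → 2/9; Zofia (weight 1/2) → 1/9; Kazimierz (weight 1) → 2/9.
Nadia is living and takes 2/9.
Jolanta is living and takes 1/9.
Ireneusz is living and takes 1/9.
Czeslaw predeceased; the 2/9 allotted to Czeslaw's branch passes to Czeslaw's issue by representation.
The 2/9 is divided into 2 equal shares of 1/9 among Waclaw, Urszula.
Waclaw is living and takes 1/9.
Urszula is living and takes 1/9.
Zofia predeceased; the 1/9 allotted to Zofia's branch passes to Zofia's issue by representation.
Franciszka is the sole taker at this level and receives the full 1/9.
Kazimierz is living and takes 2/9.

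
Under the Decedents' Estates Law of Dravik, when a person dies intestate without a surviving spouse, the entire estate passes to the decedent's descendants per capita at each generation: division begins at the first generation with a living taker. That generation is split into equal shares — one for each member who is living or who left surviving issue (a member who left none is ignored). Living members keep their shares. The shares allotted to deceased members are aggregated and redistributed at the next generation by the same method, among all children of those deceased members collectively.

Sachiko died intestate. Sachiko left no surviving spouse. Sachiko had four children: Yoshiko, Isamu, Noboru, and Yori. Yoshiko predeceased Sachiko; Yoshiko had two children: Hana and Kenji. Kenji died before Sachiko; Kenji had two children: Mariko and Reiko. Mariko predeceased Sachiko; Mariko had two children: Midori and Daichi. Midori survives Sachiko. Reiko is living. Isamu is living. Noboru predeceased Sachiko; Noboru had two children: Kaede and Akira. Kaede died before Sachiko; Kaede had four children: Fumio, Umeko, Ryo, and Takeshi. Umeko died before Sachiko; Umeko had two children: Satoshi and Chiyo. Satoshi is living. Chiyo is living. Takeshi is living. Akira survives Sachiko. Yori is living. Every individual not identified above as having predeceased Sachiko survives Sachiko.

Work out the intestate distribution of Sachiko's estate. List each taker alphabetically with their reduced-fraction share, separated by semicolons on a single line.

Akira 1/8; Chiyo 1/48; Daichi 1/48; Fumio 1/24; Hana 1/8; Isamu 1/4; Midori 1/48; Reiko 1/24; Ryo 1/24; Satoshi 1/48; Takeshi 1/24; Yori 1/4

There is no surviving spouse, so the entire estate passes to Sachiko's descendants per capita at each generation.
At generation 1 (Yoshiko, Isamu, Noboru, Yori) there are 4 shares of (1)/4 = 1/4 each.
Living: Isamu and Yori — each takes 1/4.
Deceased: Yoshiko and Noboru. Their combined 1/2 is pooled and carried to generation 2.
At generation 2 (Hana, Kenji, Kaede, Akira) there are 4 shares of (1/2)/4 = 1/8 each.
Living: Hana and Akira — each takes 1/8.
Deceased: Kenji and Kaede. Their combined 1/4 is pooled and carried to generation 3.
At generation 3 (Mariko, Reiko, Fumio, Umeko, Ryo, Takeshi) there are 6 shares of (1/4)/6 = 1/24 each.
Living: Reiko, Fumio, Ryo, and Takeshi — each takes 1/24.
Deceased: Mariko and Umeko. Their combined 1/12 is pooled and carried to generation 4.
At generation 4 (Midori, Daichi, Satoshi, Chiyo) there are 4 shares of (1/12)/4 = 1/48 each.
Living: Midori, Daichi, Satoshi, and Chiyo — each takes 1/48.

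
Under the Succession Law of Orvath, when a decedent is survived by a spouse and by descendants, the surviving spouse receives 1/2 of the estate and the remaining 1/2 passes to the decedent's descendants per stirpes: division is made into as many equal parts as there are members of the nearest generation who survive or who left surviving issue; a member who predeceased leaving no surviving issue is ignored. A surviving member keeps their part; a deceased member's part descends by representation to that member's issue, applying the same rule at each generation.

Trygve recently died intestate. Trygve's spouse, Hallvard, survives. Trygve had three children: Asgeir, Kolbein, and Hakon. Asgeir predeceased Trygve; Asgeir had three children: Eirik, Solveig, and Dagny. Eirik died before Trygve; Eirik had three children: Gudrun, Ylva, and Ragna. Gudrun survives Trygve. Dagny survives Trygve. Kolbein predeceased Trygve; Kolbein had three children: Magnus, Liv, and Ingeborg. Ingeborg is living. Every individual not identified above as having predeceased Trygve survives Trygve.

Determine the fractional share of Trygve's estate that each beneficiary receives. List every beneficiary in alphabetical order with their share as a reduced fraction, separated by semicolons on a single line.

Hallvard, as surviving spouse, takes 1/2.
The remaining 1/2 passes to Trygve's descendants per stirpes.
The 1/2 is divided into 3 equal shares of 1/6 among Asgeir, Kolbein, Hakon.
Asgeir predeceased; the 1/6 allotted to Asgeir's branch passes to Asgeir's issue by representation.
The 1/6 is divided into 3 equal shares of 1/18 among Eirik, Solveig, Dagny.
Eirik predeceased; the 1/18 allotted to Eirik's branch passes to Eirik's issue by representation.
The 1/18 is divided into 3 equal shares of 1/54 among Gudrun, Ylva, Ragna.
Gudrun is living and takes 1/54.
Ylva is living and takes 1/54.
Ragna is living and takes 1/54.
Solveig is living and takes 1/18.
Dagny is living and takes 1/18.
Kolbein predeceased; the 1/6 allotted to Kolbein's branch passes to Kolbein's issue by representation.
The 1/6 is divided into 3 equal shares of 1/18 among Magnus, Liv, Ingeborg.
Magnus is living and takes 1/18.
Liv is living and takes 1/18.
Ingeborg is living and takes 1/18.
Hakon is living and takes 1/6.

Dagny 1/18; Gudrun 1/54; Hakon 1/6; Hallvard 1/2; Ingeborg 1/18; Liv 1/18; Magnus 1/18; Ragna 1/54; Solveig 1/18; Ylva 1/54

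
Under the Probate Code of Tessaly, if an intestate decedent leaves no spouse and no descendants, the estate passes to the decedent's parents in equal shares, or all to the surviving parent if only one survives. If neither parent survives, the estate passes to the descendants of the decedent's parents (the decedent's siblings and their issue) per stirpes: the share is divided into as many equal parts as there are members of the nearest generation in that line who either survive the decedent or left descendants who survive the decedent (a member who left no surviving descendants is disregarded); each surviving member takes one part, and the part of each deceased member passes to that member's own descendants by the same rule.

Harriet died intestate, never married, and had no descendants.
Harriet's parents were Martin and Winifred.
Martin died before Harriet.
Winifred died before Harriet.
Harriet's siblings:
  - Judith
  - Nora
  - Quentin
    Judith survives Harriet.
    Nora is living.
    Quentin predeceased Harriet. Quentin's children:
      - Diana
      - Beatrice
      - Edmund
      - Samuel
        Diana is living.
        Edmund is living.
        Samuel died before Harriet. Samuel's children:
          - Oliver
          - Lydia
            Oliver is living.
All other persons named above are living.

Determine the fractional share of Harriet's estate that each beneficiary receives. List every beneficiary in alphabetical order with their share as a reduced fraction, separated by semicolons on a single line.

Neither parent survives and there are no descendants, so the estate passes to Harriet's siblings and their issue per stirpes.
The estate is divided into 3 equal shares of 1/3 among Judith, Nora, Quentin.
Judith is living and takes 1/3.
Nora is living and takes 1/3.
Quentin predeceased; the 1/3 allotted to Quentin's branch passes to Quentin's issue by representation.
The 1/3 is divided into 4 equal shares of 1/12 among Diana, Beatrice, Edmund, Samuel.
Diana is living and takes 1/12.
Beatrice is living and takes 1/12.
Edmund is living and takes 1/12.
Samuel predeceased; the 1/12 allotted to Samuel's branch passes to Samuel's issue by representation.
The 1/12 is divided into 2 equal shares of 1/24 among Oliver, Lydia.
Oliver is living and takes 1/24.
Lydia is living and takes 1/24.

Beatrice 1/12; Diana 1/12; Edmund 1/12; Judith 1/3; Lydia 1/24; Nora 1/3; Oliver 1/24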